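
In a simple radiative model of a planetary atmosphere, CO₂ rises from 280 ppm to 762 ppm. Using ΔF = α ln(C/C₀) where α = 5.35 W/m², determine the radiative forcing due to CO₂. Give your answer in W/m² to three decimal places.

CO₂: 5.35 × ln(762/280) = 5.35 × ln(2.72143) = 5.35 × 1.00116 = 5.3562 W/m².

ΔF = 5.356 W/m²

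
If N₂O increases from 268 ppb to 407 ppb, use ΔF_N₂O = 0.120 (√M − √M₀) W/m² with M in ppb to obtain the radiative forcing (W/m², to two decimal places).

N₂O: 0.120 × (√407 − √268) = 0.120 × (20.1742 − 16.3707) = 0.120 × 3.8035 = 0.4564 W/m².

ΔF = 0.46 W/m²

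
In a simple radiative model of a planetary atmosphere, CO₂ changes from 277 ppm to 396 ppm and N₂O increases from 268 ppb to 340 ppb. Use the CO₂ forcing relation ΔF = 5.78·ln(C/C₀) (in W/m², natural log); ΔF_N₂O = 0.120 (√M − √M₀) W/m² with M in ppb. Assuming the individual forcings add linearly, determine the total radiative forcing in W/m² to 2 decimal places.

ΔF = 2.31 W/m²

CO₂: 5.78 × ln(396/277) = 5.78 × ln(1.42960) = 5.78 × 0.35739 = 2.0657 W/m².
N₂O: 0.120 × (√340 − √268) = 0.120 × (18.4391 − 16.3707) = 0.120 × 2.0684 = 0.2482 W/m².
Total ΔF = 2.0657 + 0.2482 = 2.3139 W/m².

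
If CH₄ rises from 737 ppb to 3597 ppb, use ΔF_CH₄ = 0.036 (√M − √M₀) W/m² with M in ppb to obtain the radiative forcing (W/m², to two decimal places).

CH₄: 0.036 × (√3597 − √737) = 0.036 × (59.9750 − 27.1477) = 0.036 × 32.8273 = 1.1818 W/m².

ΔF = 1.18 W/m²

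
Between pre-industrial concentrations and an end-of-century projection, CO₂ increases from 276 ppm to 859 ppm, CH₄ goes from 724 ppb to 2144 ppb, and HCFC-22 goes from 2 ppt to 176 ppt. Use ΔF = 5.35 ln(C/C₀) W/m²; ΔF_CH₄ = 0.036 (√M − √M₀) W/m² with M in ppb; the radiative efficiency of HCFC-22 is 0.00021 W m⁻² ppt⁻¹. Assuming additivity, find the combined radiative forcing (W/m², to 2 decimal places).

CO₂: 5.35 × ln(859/276) = 5.35 × ln(3.11232) = 5.35 × 1.13537 = 6.0742 W/m².
CH₄: 0.036 × (√2144 − √724) = 0.036 × (46.3033 − 26.9072) = 0.036 × 19.3961 = 0.6983 W/m².
HCFC-22: ΔF = 0.00021 × (176 − 2) = 0.00021 × 174 = 0.0365 W/m².
Total ΔF = 6.0742 + 0.6983 + 0.0365 = 6.8090 W/m².

ΔF = 6.81 W/m²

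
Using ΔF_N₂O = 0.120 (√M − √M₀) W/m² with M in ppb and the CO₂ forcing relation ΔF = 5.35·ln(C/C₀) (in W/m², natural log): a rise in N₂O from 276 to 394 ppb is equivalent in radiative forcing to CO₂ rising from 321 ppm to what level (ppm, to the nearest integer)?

N₂O forcing: 0.120 × (√394 − √276) = 0.120 × (19.8494 − 16.6132) = 0.120 × 3.2362 = 0.38834 W/m².
Set 5.35 ln(C/321) = 0.38834: ln(C/321) = 0.38834/5.35 = 0.07259, so C = 321 × e^0.07259 = 321 × 1.07529 = 345.17 ppm.

C ≈ 345 ppm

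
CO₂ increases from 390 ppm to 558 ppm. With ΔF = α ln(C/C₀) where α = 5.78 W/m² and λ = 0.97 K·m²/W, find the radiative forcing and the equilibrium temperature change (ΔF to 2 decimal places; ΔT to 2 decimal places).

CO₂: 5.78 × ln(558/390) = 5.78 × ln(1.43077) = 5.78 × 0.35821 = 2.0705 W/m².
ΔT = λ ΔF = 0.97 × 2.07 = 2.0079 K.

ΔF = 2.07 W/m²; ΔT = 2.01 K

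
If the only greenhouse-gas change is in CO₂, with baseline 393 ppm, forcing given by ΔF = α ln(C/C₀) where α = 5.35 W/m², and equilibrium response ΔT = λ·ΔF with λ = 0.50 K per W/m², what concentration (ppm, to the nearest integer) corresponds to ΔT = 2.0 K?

Required forcing: ΔF = ΔT/λ = 2.0/0.50 = 4.0000 W/m².
Then ln(C/393) = ΔF/5.35 = 4.0000/5.35 = 0.74766.
So C = 393 × e^0.74766 = 393 × 2.11205 = 830.04 ppm.

C ≈ 830 ppm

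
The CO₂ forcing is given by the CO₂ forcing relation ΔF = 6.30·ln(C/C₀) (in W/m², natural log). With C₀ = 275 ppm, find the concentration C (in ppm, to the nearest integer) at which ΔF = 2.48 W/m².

Set 6.30 ln(C/275) = 2.48, so ln(C/275) = 2.48/6.30 = 0.39365.
Then C/275 = e^0.39365 = 1.48238, giving C = 275 × 1.48238 = 407.65 ppm.

C ≈ 408 ppm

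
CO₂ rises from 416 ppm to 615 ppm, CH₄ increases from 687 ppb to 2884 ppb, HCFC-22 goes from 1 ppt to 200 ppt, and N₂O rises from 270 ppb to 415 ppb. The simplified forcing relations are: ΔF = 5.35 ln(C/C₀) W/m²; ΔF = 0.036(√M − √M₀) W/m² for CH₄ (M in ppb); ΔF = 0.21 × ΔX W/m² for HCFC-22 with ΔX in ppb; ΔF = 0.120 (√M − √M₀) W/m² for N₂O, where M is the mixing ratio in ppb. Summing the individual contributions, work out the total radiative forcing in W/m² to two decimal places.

ΔF = 3.60 W/m²

CO₂: 5.35 × ln(615/416) = 5.35 × ln(1.47837) = 5.35 × 0.39094 = 2.0915 W/m².
CH₄: 0.036 × (√2884 − √687) = 0.036 × (53.7029 − 26.2107) = 0.036 × 27.4922 = 0.9897 W/m².
HCFC-22: Δ = 200 − 1 = 199 ppt = 0.199 ppb; ΔF = 0.21 × 0.199 = 0.0418 W/m².
N₂O: 0.120 × (√415 − √270) = 0.120 × (20.3715 − 16.4317) = 0.120 × 3.9398 = 0.4728 W/m².
Total ΔF = 2.0915 + 0.9897 + 0.0418 + 0.4728 = 3.5958 W/m².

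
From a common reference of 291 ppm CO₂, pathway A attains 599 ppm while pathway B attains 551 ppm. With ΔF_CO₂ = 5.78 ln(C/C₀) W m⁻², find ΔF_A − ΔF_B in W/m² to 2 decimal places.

ΔF_A = 5.78 ln(599/291) = 5.78 × 0.72194 = 4.1728 W/m².
ΔF_B = 5.78 ln(551/291) = 5.78 × 0.63841 = 3.6900 W/m².
Difference: 4.1728 − 3.6900 = 0.4828 W/m².

ΔF_A − ΔF_B = 0.48 W/m²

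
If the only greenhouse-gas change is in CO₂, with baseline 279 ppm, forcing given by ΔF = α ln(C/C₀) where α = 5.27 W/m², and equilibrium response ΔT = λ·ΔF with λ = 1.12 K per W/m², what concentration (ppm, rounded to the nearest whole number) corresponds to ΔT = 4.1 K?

C ≈ 559 ppm

Required forcing: ΔF = ΔT/λ = 4.1/1.12 = 3.6607 W/m².
Then ln(C/279) = ΔF/5.27 = 3.6607/5.27 = 0.69463.
So C = 279 × e^0.69463 = 279 × 2.00297 = 558.83 ppm.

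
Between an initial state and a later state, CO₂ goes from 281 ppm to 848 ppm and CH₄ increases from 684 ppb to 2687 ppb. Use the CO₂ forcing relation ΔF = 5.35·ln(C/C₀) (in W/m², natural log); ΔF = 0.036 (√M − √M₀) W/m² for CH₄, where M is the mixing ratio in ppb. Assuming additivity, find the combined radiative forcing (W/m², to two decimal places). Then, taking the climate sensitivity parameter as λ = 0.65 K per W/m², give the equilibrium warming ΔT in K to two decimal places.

ΔF = 6.83 W/m²; ΔT = 4.44 K

CO₂: 5.35 × ln(848/281) = 5.35 × ln(3.01779) = 5.35 × 1.10452 = 5.9092 W/m².
CH₄: 0.036 × (√2687 − √684) = 0.036 × (51.8363 − 26.1534) = 0.036 × 25.6829 = 0.9246 W/m².
Total ΔF = 5.9092 + 0.9246 = 6.8338 W/m².
ΔT = λ ΔF = 0.65 × 6.83 = 4.4395 K.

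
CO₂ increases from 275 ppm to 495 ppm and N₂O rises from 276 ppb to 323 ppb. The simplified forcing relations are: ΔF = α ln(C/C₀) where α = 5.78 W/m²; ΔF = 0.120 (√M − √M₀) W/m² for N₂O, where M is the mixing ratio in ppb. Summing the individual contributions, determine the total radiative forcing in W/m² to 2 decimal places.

CO₂: 5.78 × ln(495/275) = 5.78 × ln(1.80000) = 5.78 × 0.58779 = 3.3974 W/m².
N₂O: 0.120 × (√323 − √276) = 0.120 × (17.9722 − 16.6132) = 0.120 × 1.3590 = 0.1631 W/m².
Total ΔF = 3.3974 + 0.1631 = 3.5605 W/m².

ΔF = 3.56 W/m²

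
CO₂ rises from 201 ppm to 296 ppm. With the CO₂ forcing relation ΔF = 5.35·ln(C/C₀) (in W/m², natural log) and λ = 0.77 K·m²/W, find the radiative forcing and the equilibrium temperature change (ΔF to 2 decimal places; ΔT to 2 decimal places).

ΔF = 2.07 W/m²; ΔT = 1.59 K

CO₂: 5.35 × ln(296/201) = 5.35 × ln(1.47264) = 5.35 × 0.38706 = 2.0708 W/m².
ΔT = λ ΔF = 0.77 × 2.07 = 1.5939 K.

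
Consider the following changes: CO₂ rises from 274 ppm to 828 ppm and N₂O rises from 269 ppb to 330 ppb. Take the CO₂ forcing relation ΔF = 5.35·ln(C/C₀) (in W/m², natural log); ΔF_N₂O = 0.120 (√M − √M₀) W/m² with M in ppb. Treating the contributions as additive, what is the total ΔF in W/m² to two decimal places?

ΔF = 6.13 W/m²

CO₂: 5.35 × ln(828/274) = 5.35 × ln(3.02190) = 5.35 × 1.10589 = 5.9165 W/m².
N₂O: 0.120 × (√330 − √269) = 0.120 × (18.1659 − 16.4012) = 0.120 × 1.7647 = 0.2118 W/m².
Total ΔF = 5.9165 + 0.2118 = 6.1283 W/m².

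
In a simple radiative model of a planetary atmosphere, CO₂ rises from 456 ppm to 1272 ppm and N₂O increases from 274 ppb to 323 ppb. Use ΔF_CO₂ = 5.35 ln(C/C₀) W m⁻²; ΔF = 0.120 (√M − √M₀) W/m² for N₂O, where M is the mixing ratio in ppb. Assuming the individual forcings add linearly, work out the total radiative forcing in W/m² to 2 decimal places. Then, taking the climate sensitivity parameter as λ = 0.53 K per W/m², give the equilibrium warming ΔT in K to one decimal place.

CO₂: 5.35 × ln(1272/456) = 5.35 × ln(2.78947) = 5.35 × 1.02585 = 5.4883 W/m².
N₂O: 0.120 × (√323 − √274) = 0.120 × (17.9722 − 16.5529) = 0.120 × 1.4193 = 0.1703 W/m².
Total ΔF = 5.4883 + 0.1703 = 5.6586 W/m².
ΔT = λ ΔF = 0.53 × 5.66 = 2.9998 K.

ΔF = 5.66 W/m²; ΔT = 3.0 K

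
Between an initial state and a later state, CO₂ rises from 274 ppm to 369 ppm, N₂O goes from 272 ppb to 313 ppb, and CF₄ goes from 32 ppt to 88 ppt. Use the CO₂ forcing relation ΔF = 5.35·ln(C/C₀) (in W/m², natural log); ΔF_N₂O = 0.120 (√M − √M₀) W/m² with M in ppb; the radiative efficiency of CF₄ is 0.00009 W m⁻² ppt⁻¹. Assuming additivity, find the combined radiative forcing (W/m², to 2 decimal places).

ΔF = 1.74 W/m²

CO₂: 5.35 × ln(369/274) = 5.35 × ln(1.34672) = 5.35 × 0.29767 = 1.5925 W/m².
N₂O: 0.120 × (√313 − √272) = 0.120 × (17.6918 − 16.4924) = 0.120 × 1.1994 = 0.1439 W/m².
CF₄: ΔF = 0.00009 × (88 − 32) = 0.00009 × 56 = 0.0050 W/m².
Total ΔF = 1.5925 + 0.1439 + 0.0050 = 1.7414 W/m².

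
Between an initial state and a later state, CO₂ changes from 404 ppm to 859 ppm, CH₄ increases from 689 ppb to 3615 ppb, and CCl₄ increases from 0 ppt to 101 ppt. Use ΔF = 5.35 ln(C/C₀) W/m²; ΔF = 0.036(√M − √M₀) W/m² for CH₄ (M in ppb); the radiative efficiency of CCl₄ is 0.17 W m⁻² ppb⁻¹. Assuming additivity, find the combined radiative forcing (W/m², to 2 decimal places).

CO₂: 5.35 × ln(859/404) = 5.35 × ln(2.12624) = 5.35 × 0.75436 = 4.0358 W/m².
CH₄: 0.036 × (√3615 − √689) = 0.036 × (60.1249 − 26.2488) = 0.036 × 33.8761 = 1.2195 W/m².
CCl₄: Δ = 101 − 0 = 101 ppt = 0.101 ppb; ΔF = 0.17 × 0.101 = 0.0172 W/m².
Total ΔF = 4.0358 + 1.2195 + 0.0172 = 5.2725 W/m².

ΔF = 5.27 W/m²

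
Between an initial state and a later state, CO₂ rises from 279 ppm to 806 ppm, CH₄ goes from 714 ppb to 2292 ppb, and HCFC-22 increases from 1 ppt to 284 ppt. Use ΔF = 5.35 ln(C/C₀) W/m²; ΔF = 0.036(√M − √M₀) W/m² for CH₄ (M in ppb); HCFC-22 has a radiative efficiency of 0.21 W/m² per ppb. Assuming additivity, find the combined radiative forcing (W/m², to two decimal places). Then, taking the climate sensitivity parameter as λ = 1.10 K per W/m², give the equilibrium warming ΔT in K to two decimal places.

ΔF = 6.50 W/m²; ΔT = 7.15 K

CO₂: 5.35 × ln(806/279) = 5.35 × ln(2.88889) = 5.35 × 1.06087 = 5.6757 W/m².
CH₄: 0.036 × (√2292 − √714) = 0.036 × (47.8748 − 26.7208) = 0.036 × 21.1540 = 0.7615 W/m².
HCFC-22: Δ = 284 − 1 = 283 ppt = 0.283 ppb; ΔF = 0.21 × 0.283 = 0.0594 W/m².
Total ΔF = 5.6757 + 0.7615 + 0.0594 = 6.4966 W/m².
ΔT = λ ΔF = 1.10 × 6.50 = 7.1500 K.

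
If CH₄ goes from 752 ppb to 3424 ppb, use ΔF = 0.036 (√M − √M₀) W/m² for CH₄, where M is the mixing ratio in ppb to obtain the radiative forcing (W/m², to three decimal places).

CH₄: 0.036 × (√3424 − √752) = 0.036 × (58.5150 − 27.4226) = 0.036 × 31.0924 = 1.1193 W/m².

ΔF = 1.119 W/m²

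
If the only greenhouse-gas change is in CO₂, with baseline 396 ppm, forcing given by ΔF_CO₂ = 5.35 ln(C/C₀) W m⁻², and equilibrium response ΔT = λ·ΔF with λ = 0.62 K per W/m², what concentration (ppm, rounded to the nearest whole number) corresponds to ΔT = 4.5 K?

Required forcing: ΔF = ΔT/λ = 4.5/0.62 = 7.2581 W/m².
Then ln(C/396) = ΔF/5.35 = 7.2581/5.35 = 1.35665.
So C = 396 × e^1.35665 = 396 × 3.88316 = 1537.73 ppm.

C ≈ 1538 ppm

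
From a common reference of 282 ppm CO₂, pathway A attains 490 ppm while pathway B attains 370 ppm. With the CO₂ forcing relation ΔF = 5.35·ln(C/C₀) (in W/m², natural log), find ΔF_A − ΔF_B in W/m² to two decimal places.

ΔF_A = 5.35 ln(490/282) = 5.35 × 0.55250 = 2.9559 W/m².
ΔF_B = 5.35 ln(370/282) = 5.35 × 0.27160 = 1.4531 W/m².
Difference: 2.9559 − 1.4531 = 1.5028 W/m².
(Equivalently, ΔF_A − ΔF_B = 5.35 ln(490/370) = 5.35 × 0.28090 = 1.5028 W/m².)

ΔF_A − ΔF_B = 1.50 W/m²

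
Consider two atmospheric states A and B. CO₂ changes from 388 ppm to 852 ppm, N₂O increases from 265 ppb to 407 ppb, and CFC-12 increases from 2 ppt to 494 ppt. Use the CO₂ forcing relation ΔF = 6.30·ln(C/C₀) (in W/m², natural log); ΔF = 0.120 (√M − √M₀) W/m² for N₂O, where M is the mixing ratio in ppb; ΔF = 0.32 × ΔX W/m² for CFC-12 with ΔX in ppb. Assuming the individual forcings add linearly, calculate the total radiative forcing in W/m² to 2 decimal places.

CO₂: 6.30 × ln(852/388) = 6.30 × ln(2.19588) = 6.30 × 0.78658 = 4.9555 W/m².
N₂O: 0.120 × (√407 − √265) = 0.120 × (20.1742 − 16.2788) = 0.120 × 3.8954 = 0.4674 W/m².
CFC-12: Δ = 494 − 2 = 492 ppt = 0.492 ppb; ΔF = 0.32 × 0.492 = 0.1574 W/m².
Total ΔF = 4.9555 + 0.4674 + 0.1574 = 5.5803 W/m².

ΔF = 5.58 W/m²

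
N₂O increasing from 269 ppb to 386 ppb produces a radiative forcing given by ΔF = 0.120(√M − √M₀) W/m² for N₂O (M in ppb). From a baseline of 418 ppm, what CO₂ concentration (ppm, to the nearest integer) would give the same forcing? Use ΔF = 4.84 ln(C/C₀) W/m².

C ≈ 453 ppm

N₂O forcing: 0.120 × (√386 − √269) = 0.120 × (19.6469 − 16.4012) = 0.120 × 3.2457 = 0.38948 W/m².
Set 4.84 ln(C/418) = 0.38948: ln(C/418) = 0.38948/4.84 = 0.08047, so C = 418 × e^0.08047 = 418 × 1.08380 = 453.03 ppm.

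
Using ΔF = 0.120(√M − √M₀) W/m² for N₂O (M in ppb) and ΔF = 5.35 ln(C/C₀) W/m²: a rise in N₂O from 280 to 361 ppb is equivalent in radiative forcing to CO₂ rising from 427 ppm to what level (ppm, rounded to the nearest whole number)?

N₂O forcing: 0.120 × (√361 − √280) = 0.120 × (19.0000 − 16.7332) = 0.120 × 2.2668 = 0.27202 W/m².
Set 5.35 ln(C/427) = 0.27202: ln(C/427) = 0.27202/5.35 = 0.05084, so C = 427 × e^0.05084 = 427 × 1.05215 = 449.27 ppm.

C ≈ 449 ppm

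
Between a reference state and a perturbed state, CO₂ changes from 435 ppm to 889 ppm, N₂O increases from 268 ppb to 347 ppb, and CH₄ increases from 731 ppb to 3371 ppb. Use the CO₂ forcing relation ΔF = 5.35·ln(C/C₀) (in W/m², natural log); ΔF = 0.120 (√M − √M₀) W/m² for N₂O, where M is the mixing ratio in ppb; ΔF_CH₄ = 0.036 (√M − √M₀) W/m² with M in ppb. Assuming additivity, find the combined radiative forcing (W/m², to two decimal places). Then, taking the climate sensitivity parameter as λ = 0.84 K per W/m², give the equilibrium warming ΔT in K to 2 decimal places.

CO₂: 5.35 × ln(889/435) = 5.35 × ln(2.04368) = 5.35 × 0.71475 = 3.8239 W/m².
N₂O: 0.120 × (√347 − √268) = 0.120 × (18.6279 − 16.3707) = 0.120 × 2.2572 = 0.2709 W/m².
CH₄: 0.036 × (√3371 − √731) = 0.036 × (58.0603 − 27.0370) = 0.036 × 31.0233 = 1.1168 W/m².
Total ΔF = 3.8239 + 0.2709 + 1.1168 = 5.2116 W/m².
ΔT = λ ΔF = 0.84 × 5.21 = 4.3764 K.

ΔF = 5.21 W/m²; ΔT = 4.38 K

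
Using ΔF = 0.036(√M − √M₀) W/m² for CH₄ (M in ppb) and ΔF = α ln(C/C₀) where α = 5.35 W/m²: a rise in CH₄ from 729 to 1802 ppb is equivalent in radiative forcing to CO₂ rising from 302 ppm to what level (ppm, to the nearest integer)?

C ≈ 335 ppm

CH₄ forcing: 0.036 × (√1802 − √729) = 0.036 × (42.4500 − 27.0000) = 0.036 × 15.4500 = 0.55620 W/m².
Set 5.35 ln(C/302) = 0.55620: ln(C/302) = 0.55620/5.35 = 0.10396, so C = 302 × e^0.10396 = 302 × 1.10956 = 335.09 ppm.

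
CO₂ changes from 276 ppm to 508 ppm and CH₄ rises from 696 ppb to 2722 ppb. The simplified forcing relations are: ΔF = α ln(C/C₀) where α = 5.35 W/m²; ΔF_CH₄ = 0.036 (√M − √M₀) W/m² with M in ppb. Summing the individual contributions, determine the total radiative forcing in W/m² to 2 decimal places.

ΔF = 4.19 W/m²

CO₂: 5.35 × ln(508/276) = 5.35 × ln(1.84058) = 5.35 × 0.61008 = 3.2639 W/m².
CH₄: 0.036 × (√2722 − √696) = 0.036 × (52.1728 − 26.3818) = 0.036 × 25.7910 = 0.9285 W/m².
Total ΔF = 3.2639 + 0.9285 = 4.1924 W/m².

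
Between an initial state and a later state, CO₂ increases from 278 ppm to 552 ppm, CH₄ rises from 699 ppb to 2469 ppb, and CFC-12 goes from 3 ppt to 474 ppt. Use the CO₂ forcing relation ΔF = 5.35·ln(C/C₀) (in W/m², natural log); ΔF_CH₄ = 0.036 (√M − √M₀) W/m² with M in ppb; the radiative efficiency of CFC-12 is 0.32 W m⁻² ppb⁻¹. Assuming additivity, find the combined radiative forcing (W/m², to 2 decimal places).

ΔF = 4.66 W/m²

CO₂: 5.35 × ln(552/278) = 5.35 × ln(1.98561) = 5.35 × 0.68593 = 3.6697 W/m².
CH₄: 0.036 × (√2469 − √699) = 0.036 × (49.6890 − 26.4386) = 0.036 × 23.2504 = 0.8370 W/m².
CFC-12: Δ = 474 − 3 = 471 ppt = 0.471 ppb; ΔF = 0.32 × 0.471 = 0.1507 W/m².
Total ΔF = 3.6697 + 0.8370 + 0.1507 = 4.6574 W/m².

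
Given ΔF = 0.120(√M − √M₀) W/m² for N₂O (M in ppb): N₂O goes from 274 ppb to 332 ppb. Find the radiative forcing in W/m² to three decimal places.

N₂O: 0.120 × (√332 − √274) = 0.120 × (18.2209 − 16.5529) = 0.120 × 1.6680 = 0.2002 W/m².

ΔF = 0.200 W/m²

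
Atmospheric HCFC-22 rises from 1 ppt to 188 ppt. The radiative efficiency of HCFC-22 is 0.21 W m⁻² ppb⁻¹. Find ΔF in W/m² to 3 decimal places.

ΔF = 0.039 W/m²

HCFC-22: Δ = 188 − 1 = 187 ppt = 0.187 ppb; ΔF = 0.21 × 0.187 = 0.0393 W/m².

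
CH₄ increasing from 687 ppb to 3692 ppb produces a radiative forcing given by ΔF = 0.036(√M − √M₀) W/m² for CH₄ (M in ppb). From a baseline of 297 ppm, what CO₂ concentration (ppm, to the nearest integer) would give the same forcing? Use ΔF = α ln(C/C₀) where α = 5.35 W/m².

C ≈ 375 ppm

CH₄ forcing: 0.036 × (√3692 − √687) = 0.036 × (60.7618 − 26.2107) = 0.036 × 34.5511 = 1.24384 W/m².
Set 5.35 ln(C/297) = 1.24384: ln(C/297) = 1.24384/5.35 = 0.23249, so C = 297 × e^0.23249 = 297 × 1.26174 = 374.74 ppm.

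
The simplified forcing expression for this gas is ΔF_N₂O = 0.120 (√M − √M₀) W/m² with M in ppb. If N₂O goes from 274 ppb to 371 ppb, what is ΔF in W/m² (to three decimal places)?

ΔF = 0.325 W/m²

N₂O: 0.120 × (√371 − √274) = 0.120 × (19.2614 − 16.5529) = 0.120 × 2.7085 = 0.3250 W/m².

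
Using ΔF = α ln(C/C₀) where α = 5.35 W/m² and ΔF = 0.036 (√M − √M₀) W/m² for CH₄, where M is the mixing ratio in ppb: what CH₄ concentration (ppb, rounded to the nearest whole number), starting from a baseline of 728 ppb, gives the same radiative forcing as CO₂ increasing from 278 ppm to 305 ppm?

CO₂ forcing: 5.35 × ln(305/278) = 5.35 × 0.092691 = 0.49590 W/m².
Set 0.036(√M − √728) = 0.49590: √M = 0.49590/0.036 + √728 = 13.7750 + 26.9815 = 40.7565.
M = (40.7565)² = 1661.09 ppb.

M ≈ 1661 ppb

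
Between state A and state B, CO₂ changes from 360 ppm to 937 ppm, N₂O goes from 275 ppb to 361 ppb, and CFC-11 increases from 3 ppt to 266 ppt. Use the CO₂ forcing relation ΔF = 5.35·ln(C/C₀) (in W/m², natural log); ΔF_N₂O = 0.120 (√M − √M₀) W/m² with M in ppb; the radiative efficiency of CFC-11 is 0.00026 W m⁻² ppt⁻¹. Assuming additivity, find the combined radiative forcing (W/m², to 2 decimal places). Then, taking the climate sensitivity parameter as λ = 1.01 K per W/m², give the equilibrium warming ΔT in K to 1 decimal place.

CO₂: 5.35 × ln(937/360) = 5.35 × ln(2.60278) = 5.35 × 0.95658 = 5.1177 W/m².
N₂O: 0.120 × (√361 − √275) = 0.120 × (19.0000 − 16.5831) = 0.120 × 2.4169 = 0.2900 W/m².
CFC-11: ΔF = 0.00026 × (266 − 3) = 0.00026 × 263 = 0.0684 W/m².
Total ΔF = 5.1177 + 0.2900 + 0.0684 = 5.4761 W/m².
ΔT = λ ΔF = 1.01 × 5.48 = 5.5348 K.

ΔF = 5.48 W/m²; ΔT = 5.5 K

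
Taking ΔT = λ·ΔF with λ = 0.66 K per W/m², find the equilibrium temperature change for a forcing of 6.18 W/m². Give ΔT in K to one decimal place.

ΔT = 4.1 K

ΔT = λ ΔF = 0.66 × 6.18 = 4.0788 K.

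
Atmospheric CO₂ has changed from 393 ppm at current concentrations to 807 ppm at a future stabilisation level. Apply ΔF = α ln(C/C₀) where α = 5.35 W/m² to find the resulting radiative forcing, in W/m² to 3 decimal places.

ΔF = 3.849 W/m²

CO₂ absorption bands are partially saturated, so forcing scales with the logarithm of the concentration ratio.
CO₂: 5.35 × ln(807/393) = 5.35 × ln(2.05344) = 5.35 × 0.71952 = 3.8494 W/m².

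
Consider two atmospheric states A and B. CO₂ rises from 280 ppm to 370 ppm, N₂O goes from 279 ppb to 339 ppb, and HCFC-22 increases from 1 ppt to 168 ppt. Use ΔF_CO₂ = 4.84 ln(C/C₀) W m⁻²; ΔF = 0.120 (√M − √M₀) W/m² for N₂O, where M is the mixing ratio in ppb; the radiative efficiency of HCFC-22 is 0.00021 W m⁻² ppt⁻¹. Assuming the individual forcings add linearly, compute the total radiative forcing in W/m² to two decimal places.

CO₂: 4.84 × ln(370/280) = 4.84 × ln(1.32143) = 4.84 × 0.27871 = 1.3490 W/m².
N₂O: 0.120 × (√339 − √279) = 0.120 × (18.4120 − 16.7033) = 0.120 × 1.7087 = 0.2050 W/m².
HCFC-22: ΔF = 0.00021 × (168 − 1) = 0.00021 × 167 = 0.0351 W/m².
Total ΔF = 1.3490 + 0.2050 + 0.0351 = 1.5891 W/m².

ΔF = 1.59 W/m²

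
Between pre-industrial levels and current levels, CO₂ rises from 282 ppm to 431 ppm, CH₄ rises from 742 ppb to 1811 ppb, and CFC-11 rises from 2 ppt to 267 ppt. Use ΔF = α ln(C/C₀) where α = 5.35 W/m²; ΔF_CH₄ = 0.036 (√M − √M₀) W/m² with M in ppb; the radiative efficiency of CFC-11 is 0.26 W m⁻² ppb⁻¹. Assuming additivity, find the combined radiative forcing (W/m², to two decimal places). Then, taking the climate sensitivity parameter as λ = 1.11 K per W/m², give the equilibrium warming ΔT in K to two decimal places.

CO₂: 5.35 × ln(431/282) = 5.35 × ln(1.52837) = 5.35 × 0.42420 = 2.2695 W/m².
CH₄: 0.036 × (√1811 − √742) = 0.036 × (42.5558 − 27.2397) = 0.036 × 15.3161 = 0.5514 W/m².
CFC-11: Δ = 267 − 2 = 265 ppt = 0.265 ppb; ΔF = 0.26 × 0.265 = 0.0689 W/m².
Total ΔF = 2.2695 + 0.5514 + 0.0689 = 2.8898 W/m².
ΔT = λ ΔF = 1.11 × 2.89 = 3.2079 K.

ΔF = 2.89 W/m²; ΔT = 3.21 K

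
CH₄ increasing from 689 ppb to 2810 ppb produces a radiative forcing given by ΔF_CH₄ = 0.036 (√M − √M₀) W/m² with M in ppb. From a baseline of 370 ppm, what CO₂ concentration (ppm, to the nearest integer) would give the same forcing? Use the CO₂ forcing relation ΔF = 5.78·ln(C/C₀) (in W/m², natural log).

CH₄ forcing: 0.036 × (√2810 − √689) = 0.036 × (53.0094 − 26.2488) = 0.036 × 26.7606 = 0.96338 W/m².
Set 5.78 ln(C/370) = 0.96338: ln(C/370) = 0.96338/5.78 = 0.16667, so C = 370 × e^0.16667 = 370 × 1.18136 = 437.10 ppm.

C ≈ 437 ppm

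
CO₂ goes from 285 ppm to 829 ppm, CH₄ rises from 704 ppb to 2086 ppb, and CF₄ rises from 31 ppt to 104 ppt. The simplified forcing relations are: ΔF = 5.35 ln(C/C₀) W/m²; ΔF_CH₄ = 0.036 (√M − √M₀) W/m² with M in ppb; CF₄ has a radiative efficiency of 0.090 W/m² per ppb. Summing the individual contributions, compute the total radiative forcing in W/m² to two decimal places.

CO₂: 5.35 × ln(829/285) = 5.35 × ln(2.90877) = 5.35 × 1.06773 = 5.7124 W/m².
CH₄: 0.036 × (√2086 − √704) = 0.036 × (45.6727 − 26.5330) = 0.036 × 19.1397 = 0.6890 W/m².
CF₄: Δ = 104 − 31 = 73 ppt = 0.073 ppb; ΔF = 0.090 × 0.073 = 0.0066 W/m².
Total ΔF = 5.7124 + 0.6890 + 0.0066 = 6.4080 W/m².

ΔF = 6.41 W/m²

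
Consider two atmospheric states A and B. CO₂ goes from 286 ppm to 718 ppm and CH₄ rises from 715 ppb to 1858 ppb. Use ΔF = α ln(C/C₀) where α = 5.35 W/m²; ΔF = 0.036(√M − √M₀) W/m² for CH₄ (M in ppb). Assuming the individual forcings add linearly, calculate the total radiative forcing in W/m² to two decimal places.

ΔF = 5.51 W/m²

CO₂: 5.35 × ln(718/286) = 5.35 × ln(2.51049) = 5.35 × 0.92048 = 4.9246 W/m².
CH₄: 0.036 × (√1858 − √715) = 0.036 × (43.1045 − 26.7395) = 0.036 × 16.3650 = 0.5891 W/m².
Total ΔF = 4.9246 + 0.5891 = 5.5137 W/m².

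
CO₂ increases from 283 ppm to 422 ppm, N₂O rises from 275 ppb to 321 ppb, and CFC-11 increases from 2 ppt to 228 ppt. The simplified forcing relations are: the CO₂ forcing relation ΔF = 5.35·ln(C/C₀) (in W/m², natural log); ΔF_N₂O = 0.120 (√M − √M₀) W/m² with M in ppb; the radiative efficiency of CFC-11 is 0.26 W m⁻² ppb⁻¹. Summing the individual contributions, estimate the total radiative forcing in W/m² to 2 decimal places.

ΔF = 2.36 W/m²

CO₂: 5.35 × ln(422/283) = 5.35 × ln(1.49117) = 5.35 × 0.39956 = 2.1376 W/m².
N₂O: 0.120 × (√321 − √275) = 0.120 × (17.9165 − 16.5831) = 0.120 × 1.3334 = 0.1600 W/m².
CFC-11: Δ = 228 − 2 = 226 ppt = 0.226 ppb; ΔF = 0.26 × 0.226 = 0.0588 W/m².
Total ΔF = 2.1376 + 0.1600 + 0.0588 = 2.3564 W/m².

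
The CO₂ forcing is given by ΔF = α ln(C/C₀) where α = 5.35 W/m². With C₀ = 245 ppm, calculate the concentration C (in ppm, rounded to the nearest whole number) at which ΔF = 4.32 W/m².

C ≈ 549 ppm

Set 5.35 ln(C/245) = 4.32, so ln(C/245) = 4.32/5.35 = 0.80748.
Then C/245 = e^0.80748 = 2.24225, giving C = 245 × 2.24225 = 549.35 ppm.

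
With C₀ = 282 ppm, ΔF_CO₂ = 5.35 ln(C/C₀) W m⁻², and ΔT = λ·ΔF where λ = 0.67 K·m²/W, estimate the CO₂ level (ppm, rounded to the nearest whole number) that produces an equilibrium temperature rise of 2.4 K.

Required forcing: ΔF = ΔT/λ = 2.4/0.67 = 3.5821 W/m².
Then ln(C/282) = ΔF/5.35 = 3.5821/5.35 = 0.66955.
So C = 282 × e^0.66955 = 282 × 1.95336 = 550.85 ppm.

C ≈ 551 ppm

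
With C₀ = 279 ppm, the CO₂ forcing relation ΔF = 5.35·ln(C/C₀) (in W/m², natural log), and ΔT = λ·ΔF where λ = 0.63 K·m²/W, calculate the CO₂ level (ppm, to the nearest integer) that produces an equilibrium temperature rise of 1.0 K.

C ≈ 375 ppm

Required forcing: ΔF = ΔT/λ = 1.0/0.63 = 1.5873 W/m².
Then ln(C/279) = ΔF/5.35 = 1.5873/5.35 = 0.29669.
So C = 279 × e^0.29669 = 279 × 1.34540 = 375.37 ppm.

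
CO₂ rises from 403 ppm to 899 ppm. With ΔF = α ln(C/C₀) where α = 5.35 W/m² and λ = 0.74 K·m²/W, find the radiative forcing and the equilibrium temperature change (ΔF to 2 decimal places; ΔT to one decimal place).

ΔF = 4.29 W/m²; ΔT = 3.2 K

CO₂: 5.35 × ln(899/403) = 5.35 × ln(2.23077) = 5.35 × 0.80235 = 4.2926 W/m².
ΔT = λ ΔF = 0.74 × 4.29 = 3.1746 K.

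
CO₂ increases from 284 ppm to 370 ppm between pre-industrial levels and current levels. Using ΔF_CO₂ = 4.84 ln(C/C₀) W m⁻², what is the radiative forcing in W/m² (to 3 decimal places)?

ΔF = 1.280 W/m²

CO₂ absorption bands are partially saturated, so forcing scales with the logarithm of the concentration ratio.
CO₂: 4.84 × ln(370/284) = 4.84 × ln(1.30282) = 4.84 × 0.26453 = 1.2803 W/m².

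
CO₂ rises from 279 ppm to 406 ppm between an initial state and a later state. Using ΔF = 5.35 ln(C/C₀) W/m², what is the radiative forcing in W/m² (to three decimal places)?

CO₂: 5.35 × ln(406/279) = 5.35 × ln(1.45520) = 5.35 × 0.37514 = 2.0070 W/m².

ΔF = 2.007 W/m²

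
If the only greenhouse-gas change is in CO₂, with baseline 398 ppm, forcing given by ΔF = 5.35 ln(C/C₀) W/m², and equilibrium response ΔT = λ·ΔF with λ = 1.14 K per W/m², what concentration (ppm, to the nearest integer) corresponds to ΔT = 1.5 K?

C ≈ 509 ppm

Required forcing: ΔF = ΔT/λ = 1.5/1.14 = 1.3158 W/m².
Then ln(C/398) = ΔF/5.35 = 1.3158/5.35 = 0.24594.
So C = 398 × e^0.24594 = 398 × 1.27882 = 508.97 ppm.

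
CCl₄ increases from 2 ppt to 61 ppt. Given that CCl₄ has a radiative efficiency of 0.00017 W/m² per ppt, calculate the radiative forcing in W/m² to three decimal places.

ΔF = 0.010 W/m²

CCl₄: ΔF = 0.00017 × (61 − 2) = 0.00017 × 59 = 0.0100 W/m².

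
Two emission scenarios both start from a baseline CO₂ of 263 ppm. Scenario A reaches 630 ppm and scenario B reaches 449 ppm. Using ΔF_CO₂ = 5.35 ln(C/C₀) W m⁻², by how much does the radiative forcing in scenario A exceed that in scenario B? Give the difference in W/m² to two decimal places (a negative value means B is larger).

ΔF_A = 5.35 ln(630/263) = 5.35 × 0.87357 = 4.6736 W/m².
ΔF_B = 5.35 ln(449/263) = 5.35 × 0.53487 = 2.8616 W/m².
Difference: 4.6736 − 2.8616 = 1.8120 W/m².

ΔF_A − ΔF_B = 1.81 W/m²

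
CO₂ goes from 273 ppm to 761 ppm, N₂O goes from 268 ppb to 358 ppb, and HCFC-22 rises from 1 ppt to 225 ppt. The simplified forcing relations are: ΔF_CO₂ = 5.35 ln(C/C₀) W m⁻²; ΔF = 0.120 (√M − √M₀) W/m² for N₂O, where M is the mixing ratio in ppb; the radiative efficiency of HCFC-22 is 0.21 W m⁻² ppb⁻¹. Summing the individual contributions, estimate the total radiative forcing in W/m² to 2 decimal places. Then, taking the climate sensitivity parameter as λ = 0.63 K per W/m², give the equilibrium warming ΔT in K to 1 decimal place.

ΔF = 5.84 W/m²; ΔT = 3.7 K

CO₂: 5.35 × ln(761/273) = 5.35 × ln(2.78755) = 5.35 × 1.02516 = 5.4846 W/m².
N₂O: 0.120 × (√358 − √268) = 0.120 × (18.9209 − 16.3707) = 0.120 × 2.5502 = 0.3060 W/m².
HCFC-22: Δ = 225 − 1 = 224 ppt = 0.224 ppb; ΔF = 0.21 × 0.224 = 0.0470 W/m².
Total ΔF = 5.4846 + 0.3060 + 0.0470 = 5.8376 W/m².
ΔT = λ ΔF = 0.63 × 5.84 = 3.6792 K.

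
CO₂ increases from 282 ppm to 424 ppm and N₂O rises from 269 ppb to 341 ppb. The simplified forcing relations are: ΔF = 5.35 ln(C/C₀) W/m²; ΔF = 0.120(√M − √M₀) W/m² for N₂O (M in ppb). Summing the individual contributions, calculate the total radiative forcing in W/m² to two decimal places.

CO₂: 5.35 × ln(424/282) = 5.35 × ln(1.50355) = 5.35 × 0.40783 = 2.1819 W/m².
N₂O: 0.120 × (√341 − √269) = 0.120 × (18.4662 − 16.4012) = 0.120 × 2.0650 = 0.2478 W/m².
Total ΔF = 2.1819 + 0.2478 = 2.4297 W/m².

ΔF = 2.43 W/m²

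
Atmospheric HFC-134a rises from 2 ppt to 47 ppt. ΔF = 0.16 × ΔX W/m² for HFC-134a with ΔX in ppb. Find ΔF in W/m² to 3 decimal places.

HFC-134a: Δ = 47 − 2 = 45 ppt = 0.045 ppb; ΔF = 0.16 × 0.045 = 0.0072 W/m².

ΔF = 0.007 W/m²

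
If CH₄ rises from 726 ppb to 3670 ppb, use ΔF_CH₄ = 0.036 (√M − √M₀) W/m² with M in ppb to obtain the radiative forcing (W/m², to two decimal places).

ΔF = 1.21 W/m²

CH₄: 0.036 × (√3670 − √726) = 0.036 × (60.5805 − 26.9444) = 0.036 × 33.6361 = 1.2109 W/m².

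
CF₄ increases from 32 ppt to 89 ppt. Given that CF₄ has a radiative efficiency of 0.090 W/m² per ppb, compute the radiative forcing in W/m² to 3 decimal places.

ΔF = 0.005 W/m²

CF₄: Δ = 89 − 32 = 57 ppt = 0.057 ppb; ΔF = 0.090 × 0.057 = 0.0051 W/m².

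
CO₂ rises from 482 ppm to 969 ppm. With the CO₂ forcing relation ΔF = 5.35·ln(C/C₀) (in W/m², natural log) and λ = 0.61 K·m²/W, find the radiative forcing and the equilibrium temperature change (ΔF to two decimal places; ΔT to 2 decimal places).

CO₂: 5.35 × ln(969/482) = 5.35 × ln(2.01037) = 5.35 × 0.69832 = 3.7360 W/m².
ΔT = λ ΔF = 0.61 × 3.74 = 2.2814 K.

ΔF = 3.74 W/m²; ΔT = 2.28 K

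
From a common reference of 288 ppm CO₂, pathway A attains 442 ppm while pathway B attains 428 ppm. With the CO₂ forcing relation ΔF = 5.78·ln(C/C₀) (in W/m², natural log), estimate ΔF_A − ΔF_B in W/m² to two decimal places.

ΔF_A = 5.78 ln(442/288) = 5.78 × 0.42835 = 2.4759 W/m².
ΔF_B = 5.78 ln(428/288) = 5.78 × 0.39616 = 2.2898 W/m².
Difference: 2.4759 − 2.2898 = 0.1861 W/m².

ΔF_A − ΔF_B = 0.19 W/m²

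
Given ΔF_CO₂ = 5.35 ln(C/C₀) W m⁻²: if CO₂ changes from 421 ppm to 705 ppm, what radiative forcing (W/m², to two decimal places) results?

CO₂ absorption bands are partially saturated, so forcing scales with the logarithm of the concentration ratio.
CO₂: 5.35 × ln(705/421) = 5.35 × ln(1.67458) = 5.35 × 0.51556 = 2.7582 W/m².

ΔF = 2.76 W/m²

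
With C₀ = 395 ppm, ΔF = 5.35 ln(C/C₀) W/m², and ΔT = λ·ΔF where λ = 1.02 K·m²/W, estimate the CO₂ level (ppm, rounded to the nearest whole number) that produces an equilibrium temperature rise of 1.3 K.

Required forcing: ΔF = ΔT/λ = 1.3/1.02 = 1.2745 W/m².
Then ln(C/395) = ΔF/5.35 = 1.2745/5.35 = 0.23822.
So C = 395 × e^0.23822 = 395 × 1.26899 = 501.25 ppm.

C ≈ 501 ppm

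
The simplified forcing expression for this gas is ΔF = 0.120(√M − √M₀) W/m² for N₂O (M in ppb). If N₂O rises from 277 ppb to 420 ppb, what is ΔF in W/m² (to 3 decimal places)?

ΔF = 0.462 W/m²

N₂O: 0.120 × (√420 − √277) = 0.120 × (20.4939 − 16.6433) = 0.120 × 3.8506 = 0.4621 W/m².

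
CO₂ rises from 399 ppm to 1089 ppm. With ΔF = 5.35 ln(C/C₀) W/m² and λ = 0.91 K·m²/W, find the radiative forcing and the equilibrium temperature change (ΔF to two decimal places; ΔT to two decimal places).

ΔF = 5.37 W/m²; ΔT = 4.89 K

CO₂: 5.35 × ln(1089/399) = 5.35 × ln(2.72932) = 5.35 × 1.00405 = 5.3717 W/m².
ΔT = λ ΔF = 0.91 × 5.37 = 4.8867 K.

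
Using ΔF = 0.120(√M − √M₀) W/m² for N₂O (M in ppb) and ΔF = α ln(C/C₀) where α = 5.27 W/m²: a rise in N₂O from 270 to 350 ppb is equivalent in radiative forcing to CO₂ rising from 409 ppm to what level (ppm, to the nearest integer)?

N₂O forcing: 0.120 × (√350 − √270) = 0.120 × (18.7083 − 16.4317) = 0.120 × 2.2766 = 0.27319 W/m².
Set 5.27 ln(C/409) = 0.27319: ln(C/409) = 0.27319/5.27 = 0.05184, so C = 409 × e^0.05184 = 409 × 1.05321 = 430.76 ppm.

C ≈ 431 ppm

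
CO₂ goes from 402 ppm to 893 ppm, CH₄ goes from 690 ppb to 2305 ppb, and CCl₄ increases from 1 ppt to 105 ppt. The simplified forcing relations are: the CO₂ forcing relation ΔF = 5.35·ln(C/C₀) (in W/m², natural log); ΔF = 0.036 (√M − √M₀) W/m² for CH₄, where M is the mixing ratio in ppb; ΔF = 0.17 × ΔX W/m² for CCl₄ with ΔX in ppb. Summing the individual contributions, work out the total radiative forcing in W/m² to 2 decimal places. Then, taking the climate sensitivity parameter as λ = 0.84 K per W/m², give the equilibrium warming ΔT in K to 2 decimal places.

CO₂: 5.35 × ln(893/402) = 5.35 × ln(2.22139) = 5.35 × 0.79813 = 4.2700 W/m².
CH₄: 0.036 × (√2305 − √690) = 0.036 × (48.0104 − 26.2679) = 0.036 × 21.7425 = 0.7827 W/m².
CCl₄: Δ = 105 − 1 = 104 ppt = 0.104 ppb; ΔF = 0.17 × 0.104 = 0.0177 W/m².
Total ΔF = 4.2700 + 0.7827 + 0.0177 = 5.0704 W/m².
ΔT = λ ΔF = 0.84 × 5.07 = 4.2588 K.

ΔF = 5.07 W/m²; ΔT = 4.26 K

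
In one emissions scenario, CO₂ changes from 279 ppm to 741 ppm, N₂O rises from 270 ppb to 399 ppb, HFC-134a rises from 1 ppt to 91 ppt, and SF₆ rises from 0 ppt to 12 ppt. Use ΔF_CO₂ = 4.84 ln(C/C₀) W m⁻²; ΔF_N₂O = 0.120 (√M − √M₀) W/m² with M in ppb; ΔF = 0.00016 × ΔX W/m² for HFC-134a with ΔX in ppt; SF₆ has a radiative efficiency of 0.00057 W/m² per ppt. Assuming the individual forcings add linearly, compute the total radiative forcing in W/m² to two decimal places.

ΔF = 5.17 W/m²

CO₂: 4.84 × ln(741/279) = 4.84 × ln(2.65591) = 4.84 × 0.97679 = 4.7277 W/m².
N₂O: 0.120 × (√399 − √270) = 0.120 × (19.9750 − 16.4317) = 0.120 × 3.5433 = 0.4252 W/m².
HFC-134a: ΔF = 0.00016 × (91 − 1) = 0.00016 × 90 = 0.0144 W/m².
SF₆: ΔF = 0.00057 × (12 − 0) = 0.00057 × 12 = 0.0068 W/m².
Total ΔF = 4.7277 + 0.4252 + 0.0144 + 0.0068 = 5.1741 W/m².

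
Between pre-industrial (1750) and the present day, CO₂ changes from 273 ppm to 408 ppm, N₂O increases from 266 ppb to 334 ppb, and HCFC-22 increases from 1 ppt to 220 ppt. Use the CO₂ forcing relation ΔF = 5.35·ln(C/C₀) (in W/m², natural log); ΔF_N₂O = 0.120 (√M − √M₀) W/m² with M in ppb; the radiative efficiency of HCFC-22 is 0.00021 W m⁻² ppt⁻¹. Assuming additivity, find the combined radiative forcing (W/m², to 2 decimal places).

CO₂: 5.35 × ln(408/273) = 5.35 × ln(1.49451) = 5.35 × 0.40180 = 2.1496 W/m².
N₂O: 0.120 × (√334 − √266) = 0.120 × (18.2757 − 16.3095) = 0.120 × 1.9662 = 0.2359 W/m².
HCFC-22: ΔF = 0.00021 × (220 − 1) = 0.00021 × 219 = 0.0460 W/m².
Total ΔF = 2.1496 + 0.2359 + 0.0460 = 2.4315 W/m².

ΔF = 2.43 W/m²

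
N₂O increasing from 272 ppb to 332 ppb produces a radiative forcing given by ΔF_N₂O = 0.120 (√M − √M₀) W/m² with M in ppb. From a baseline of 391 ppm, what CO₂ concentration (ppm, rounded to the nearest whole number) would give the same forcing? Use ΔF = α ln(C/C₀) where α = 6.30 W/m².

N₂O forcing: 0.120 × (√332 − √272) = 0.120 × (18.2209 − 16.4924) = 0.120 × 1.7285 = 0.20742 W/m².
Set 6.30 ln(C/391) = 0.20742: ln(C/391) = 0.20742/6.30 = 0.03292, so C = 391 × e^0.03292 = 391 × 1.03347 = 404.09 ppm.

C ≈ 404 ppm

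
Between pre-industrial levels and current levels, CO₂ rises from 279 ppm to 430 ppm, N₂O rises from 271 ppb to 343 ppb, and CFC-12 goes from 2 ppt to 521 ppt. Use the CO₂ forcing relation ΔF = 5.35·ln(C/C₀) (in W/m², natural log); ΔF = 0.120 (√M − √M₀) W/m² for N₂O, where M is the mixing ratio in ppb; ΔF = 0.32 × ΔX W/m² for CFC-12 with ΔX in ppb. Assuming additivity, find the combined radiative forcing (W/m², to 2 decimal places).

CO₂: 5.35 × ln(430/279) = 5.35 × ln(1.54122) = 5.35 × 0.43257 = 2.3142 W/m².
N₂O: 0.120 × (√343 − √271) = 0.120 × (18.5203 − 16.4621) = 0.120 × 2.0582 = 0.2470 W/m².
CFC-12: Δ = 521 − 2 = 519 ppt = 0.519 ppb; ΔF = 0.32 × 0.519 = 0.1661 W/m².
Total ΔF = 2.3142 + 0.2470 + 0.1661 = 2.7273 W/m².

ΔF = 2.73 W/m²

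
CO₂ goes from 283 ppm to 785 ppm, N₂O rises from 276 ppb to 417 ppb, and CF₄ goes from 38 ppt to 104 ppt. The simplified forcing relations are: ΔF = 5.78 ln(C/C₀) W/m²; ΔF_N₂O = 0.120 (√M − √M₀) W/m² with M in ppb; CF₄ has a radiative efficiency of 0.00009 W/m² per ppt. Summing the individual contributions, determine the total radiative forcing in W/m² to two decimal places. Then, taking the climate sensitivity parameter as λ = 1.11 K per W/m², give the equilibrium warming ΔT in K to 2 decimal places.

CO₂: 5.78 × ln(785/283) = 5.78 × ln(2.77385) = 5.78 × 1.02024 = 5.8970 W/m².
N₂O: 0.120 × (√417 − √276) = 0.120 × (20.4206 − 16.6132) = 0.120 × 3.8074 = 0.4569 W/m².
CF₄: ΔF = 0.00009 × (104 − 38) = 0.00009 × 66 = 0.0059 W/m².
Total ΔF = 5.8970 + 0.4569 + 0.0059 = 6.3598 W/m².
ΔT = λ ΔF = 1.11 × 6.36 = 7.0596 K.

ΔF = 6.36 W/m²; ΔT = 7.06 K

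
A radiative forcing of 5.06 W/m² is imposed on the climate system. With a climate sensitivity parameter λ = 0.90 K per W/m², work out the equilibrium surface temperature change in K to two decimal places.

ΔT = 4.55 K

ΔT = λ ΔF = 0.90 × 5.06 = 4.5540 K.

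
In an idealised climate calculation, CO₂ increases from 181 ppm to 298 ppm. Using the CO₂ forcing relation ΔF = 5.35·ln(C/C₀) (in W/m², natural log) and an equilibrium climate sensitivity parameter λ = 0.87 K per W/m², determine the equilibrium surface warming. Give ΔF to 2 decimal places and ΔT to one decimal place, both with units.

ΔF = 2.67 W/m²; ΔT = 2.3 K

CO₂: 5.35 × ln(298/181) = 5.35 × ln(1.64641) = 5.35 × 0.49860 = 2.6675 W/m².
ΔT = λ ΔF = 0.87 × 2.67 = 2.3229 K.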